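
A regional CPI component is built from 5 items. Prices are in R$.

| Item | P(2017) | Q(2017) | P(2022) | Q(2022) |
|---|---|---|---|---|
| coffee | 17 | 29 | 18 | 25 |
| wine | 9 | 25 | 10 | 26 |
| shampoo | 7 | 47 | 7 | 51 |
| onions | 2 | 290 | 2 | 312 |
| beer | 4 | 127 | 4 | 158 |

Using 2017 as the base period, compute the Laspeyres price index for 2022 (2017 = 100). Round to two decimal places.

102.53

Laspeyres price index uses base-period quantities as weights.
ΣP(2022)·Q(2017) = 18×29 + 10×25 + 7×47 + 2×290 + 4×127 = 522 + 250 + 329 + 580 + 508 = 2189
ΣP(2017)·Q(2017) = 17×29 + 9×25 + 7×47 + 2×290 + 4×127 = 493 + 225 + 329 + 580 + 508 = 2135
Index = 2189 / 2135 × 100 = 102.5293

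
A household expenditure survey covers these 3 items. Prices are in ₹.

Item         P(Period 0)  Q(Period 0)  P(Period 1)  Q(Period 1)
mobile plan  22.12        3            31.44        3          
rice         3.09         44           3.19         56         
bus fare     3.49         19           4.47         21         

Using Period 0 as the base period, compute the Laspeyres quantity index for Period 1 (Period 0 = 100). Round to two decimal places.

116.40

Laspeyres quantity index uses base-period prices as weights.
ΣP(Period 0)·Q(Period 1) = 22.12×3 + 3.09×56 + 3.49×21 = 66.36 + 173.04 + 73.29 = 312.69
ΣP(Period 0)·Q(Period 0) = 22.12×3 + 3.09×44 + 3.49×19 = 66.36 + 135.96 + 66.31 = 268.63
Index = 312.69 / 268.63 × 100 = 116.4017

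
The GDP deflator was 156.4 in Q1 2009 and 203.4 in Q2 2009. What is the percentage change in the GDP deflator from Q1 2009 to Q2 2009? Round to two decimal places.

30.05%

Change = (203.4 − 156.4) / 156.4 × 100
       = 47.0 / 156.4 × 100 = 30.0512%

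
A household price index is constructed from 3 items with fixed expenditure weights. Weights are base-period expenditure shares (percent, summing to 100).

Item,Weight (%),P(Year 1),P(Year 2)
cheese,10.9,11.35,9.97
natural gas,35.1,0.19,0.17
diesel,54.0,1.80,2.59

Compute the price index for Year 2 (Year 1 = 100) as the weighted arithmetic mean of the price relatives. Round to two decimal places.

118.68

cheese: 10.9 × (9.97/11.35) = 10.9 × 0.878414 = 9.5747
natural gas: 35.1 × (0.17/0.19) = 35.1 × 0.894737 = 31.4053
diesel: 54.0 × (2.59/1.80) = 54.0 × 1.438889 = 77.7000
Index = Σ wᵢ·(p₁ᵢ/p₀ᵢ) = 9.5747 + 31.4053 + 77.7000 = 118.6800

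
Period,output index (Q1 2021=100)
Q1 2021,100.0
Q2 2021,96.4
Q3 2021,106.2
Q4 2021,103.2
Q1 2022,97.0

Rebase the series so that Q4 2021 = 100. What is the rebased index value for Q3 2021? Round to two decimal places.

Rebased(Q3 2021) = 106.2 / 103.2 × 100 = 102.9070

102.91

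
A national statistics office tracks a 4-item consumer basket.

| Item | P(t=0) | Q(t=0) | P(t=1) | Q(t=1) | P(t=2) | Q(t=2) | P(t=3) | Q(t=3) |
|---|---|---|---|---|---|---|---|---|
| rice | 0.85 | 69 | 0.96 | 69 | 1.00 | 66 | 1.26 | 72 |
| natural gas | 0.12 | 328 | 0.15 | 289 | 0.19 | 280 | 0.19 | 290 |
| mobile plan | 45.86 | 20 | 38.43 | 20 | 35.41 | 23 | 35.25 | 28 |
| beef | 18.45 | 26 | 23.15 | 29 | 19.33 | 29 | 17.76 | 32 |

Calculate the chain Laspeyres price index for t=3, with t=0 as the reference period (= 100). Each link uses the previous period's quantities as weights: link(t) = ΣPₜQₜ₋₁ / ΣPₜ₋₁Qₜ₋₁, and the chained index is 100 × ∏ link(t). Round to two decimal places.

Link t=0→t=1:
ΣP(t=1)Q(t=0) = 0.96×69 + 0.15×328 + 38.43×20 + 23.15×26 = 66.24 + 49.2 + 768.6 + 601.9 = 1485.94
ΣP(t=0)Q(t=0) = 0.85×69 + 0.12×328 + 45.86×20 + 18.45×26 = 58.65 + 39.36 + 917.2 + 479.7 = 1494.91
link = 1485.94/1494.91 = 0.994000
Link t=1→t=2:
ΣP(t=2)Q(t=1) = 1.00×69 + 0.19×289 + 35.41×20 + 19.33×29 = 69 + 54.91 + 708.2 + 560.57 = 1392.68
ΣP(t=1)Q(t=1) = 0.96×69 + 0.15×289 + 38.43×20 + 23.15×29 = 66.24 + 43.35 + 768.6 + 671.35 = 1549.54
link = 1392.68/1549.54 = 0.898770
Link t=2→t=3:
ΣP(t=3)Q(t=2) = 1.26×66 + 0.19×280 + 35.25×23 + 17.76×29 = 83.16 + 53.2 + 810.75 + 515.04 = 1462.15
ΣP(t=2)Q(t=2) = 1.00×66 + 0.19×280 + 35.41×23 + 19.33×29 = 66 + 53.2 + 814.43 + 560.57 = 1494.2
link = 1462.15/1494.2 = 0.978550
Chained index = 100 × 0.994000 × 0.898770 × 0.978550 = 87.4214

87.42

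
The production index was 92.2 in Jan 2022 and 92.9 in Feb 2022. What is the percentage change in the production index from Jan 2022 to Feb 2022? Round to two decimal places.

Change = (92.9 − 92.2) / 92.2 × 100
       = 0.7 / 92.2 × 100 = 0.7592%

0.76%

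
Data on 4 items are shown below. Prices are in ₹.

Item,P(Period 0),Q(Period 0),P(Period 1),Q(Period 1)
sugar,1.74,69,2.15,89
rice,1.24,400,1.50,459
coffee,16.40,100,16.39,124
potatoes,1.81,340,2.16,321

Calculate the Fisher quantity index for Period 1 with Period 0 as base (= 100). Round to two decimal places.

115.88

Laspeyres component (base-period weights):
ΣP(Period 0)Q(Period 1) = 1.74×89 + 1.24×459 + 16.40×124 + 1.81×321 = 154.86 + 569.16 + 2033.6 + 581.01 = 3338.63
ΣP(Period 0)Q(Period 0) = 1.74×69 + 1.24×400 + 16.40×100 + 1.81×340 = 120.06 + 496 + 1640 + 615.4 = 2871.46
L = 3338.63 / 2871.46 × 100 = 116.2694
Paasche component (current-period weights):
ΣP(Period 1)Q(Period 1) = 2.15×89 + 1.50×459 + 16.39×124 + 2.16×321 = 191.35 + 688.5 + 2032.36 + 693.36 = 3605.57
ΣP(Period 1)Q(Period 0) = 2.15×69 + 1.50×400 + 16.39×100 + 2.16×340 = 148.35 + 600 + 1639 + 734.4 = 3121.75
P = 3605.57 / 3121.75 × 100 = 115.4984
Fisher = √(L × P) = √(116.2694 × 115.4984) = 115.8832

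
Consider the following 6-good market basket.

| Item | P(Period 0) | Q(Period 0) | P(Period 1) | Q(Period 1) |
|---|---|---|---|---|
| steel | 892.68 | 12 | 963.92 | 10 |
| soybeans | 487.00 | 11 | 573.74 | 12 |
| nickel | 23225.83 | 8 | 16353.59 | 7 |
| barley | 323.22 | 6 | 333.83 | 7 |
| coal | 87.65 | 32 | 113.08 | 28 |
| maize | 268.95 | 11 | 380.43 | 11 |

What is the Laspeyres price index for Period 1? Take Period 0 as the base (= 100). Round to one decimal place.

Laspeyres price index uses base-period quantities as weights.
ΣP(Period 1)·Q(Period 0) = 963.92×12 + 573.74×11 + 16353.59×8 + 333.83×6 + 113.08×32 + 380.43×11 = 11567.04 + 6311.14 + 130828.72 + 2002.98 + 3618.56 + 4184.73 = 158513.17
ΣP(Period 0)·Q(Period 0) = 892.68×12 + 487.00×11 + 23225.83×8 + 323.22×6 + 87.65×32 + 268.95×11 = 10712.16 + 5357 + 185806.64 + 1939.32 + 2804.8 + 2958.45 = 209578.37
Index = 158513.17 / 209578.37 × 100 = 75.6343

75.6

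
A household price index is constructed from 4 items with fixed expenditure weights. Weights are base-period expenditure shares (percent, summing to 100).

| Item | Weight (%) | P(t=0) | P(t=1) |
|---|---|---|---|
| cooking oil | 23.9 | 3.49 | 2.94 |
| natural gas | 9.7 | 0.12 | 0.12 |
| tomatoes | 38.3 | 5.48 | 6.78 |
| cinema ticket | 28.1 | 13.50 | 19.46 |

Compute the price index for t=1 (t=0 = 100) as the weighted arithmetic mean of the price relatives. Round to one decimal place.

cooking oil: 23.9 × (2.94/3.49) = 23.9 × 0.842407 = 20.1335
natural gas: 9.7 × (0.12/0.12) = 9.7 × 1.000000 = 9.7000
tomatoes: 38.3 × (6.78/5.48) = 38.3 × 1.237226 = 47.3858
cinema ticket: 28.1 × (19.46/13.50) = 28.1 × 1.441481 = 40.5056
Index = Σ wᵢ·(p₁ᵢ/p₀ᵢ) = 20.1335 + 9.7000 + 47.3858 + 40.5056 = 117.7249

117.7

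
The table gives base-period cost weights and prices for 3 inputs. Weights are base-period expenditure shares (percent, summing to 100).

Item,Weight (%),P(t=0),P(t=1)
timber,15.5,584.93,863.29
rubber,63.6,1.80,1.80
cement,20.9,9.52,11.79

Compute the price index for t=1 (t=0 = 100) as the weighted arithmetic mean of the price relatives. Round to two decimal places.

timber: 15.5 × (863.29/584.93) = 15.5 × 1.475886 = 22.8762
rubber: 63.6 × (1.80/1.80) = 63.6 × 1.000000 = 63.6000
cement: 20.9 × (11.79/9.52) = 20.9 × 1.238445 = 25.8835
Index = Σ wᵢ·(p₁ᵢ/p₀ᵢ) = 22.8762 + 63.6000 + 25.8835 = 112.3597

112.36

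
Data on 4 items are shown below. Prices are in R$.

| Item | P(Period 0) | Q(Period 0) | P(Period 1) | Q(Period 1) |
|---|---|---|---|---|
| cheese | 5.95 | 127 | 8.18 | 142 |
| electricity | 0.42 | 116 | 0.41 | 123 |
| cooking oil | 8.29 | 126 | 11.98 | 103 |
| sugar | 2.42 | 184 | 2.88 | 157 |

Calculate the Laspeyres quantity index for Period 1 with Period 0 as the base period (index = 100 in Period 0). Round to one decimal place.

Laspeyres quantity index uses base-period prices as weights.
ΣP(Period 0)·Q(Period 1) = 5.95×142 + 0.42×123 + 8.29×103 + 2.42×157 = 844.9 + 51.66 + 853.87 + 379.94 = 2130.37
ΣP(Period 0)·Q(Period 0) = 5.95×127 + 0.42×116 + 8.29×126 + 2.42×184 = 755.65 + 48.72 + 1044.54 + 445.28 = 2294.19
Index = 2130.37 / 2294.19 × 100 = 92.8594

92.9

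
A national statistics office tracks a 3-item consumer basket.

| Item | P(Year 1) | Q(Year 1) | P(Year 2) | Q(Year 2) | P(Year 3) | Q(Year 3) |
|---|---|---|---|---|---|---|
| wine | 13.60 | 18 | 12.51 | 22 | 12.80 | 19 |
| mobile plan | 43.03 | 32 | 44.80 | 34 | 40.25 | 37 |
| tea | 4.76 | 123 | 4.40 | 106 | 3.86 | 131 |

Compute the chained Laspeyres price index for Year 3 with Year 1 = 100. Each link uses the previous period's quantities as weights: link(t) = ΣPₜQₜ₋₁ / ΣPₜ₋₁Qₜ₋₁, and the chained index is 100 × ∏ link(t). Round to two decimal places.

Link Year 1→Year 2:
ΣP(Year 2)Q(Year 1) = 12.51×18 + 44.80×32 + 4.40×123 = 225.18 + 1433.6 + 541.2 = 2199.98
ΣP(Year 1)Q(Year 1) = 13.60×18 + 43.03×32 + 4.76×123 = 244.8 + 1376.96 + 585.48 = 2207.24
link = 2199.98/2207.24 = 0.996711
Link Year 2→Year 3:
ΣP(Year 3)Q(Year 2) = 12.80×22 + 40.25×34 + 3.86×106 = 281.6 + 1368.5 + 409.16 = 2059.26
ΣP(Year 2)Q(Year 2) = 12.51×22 + 44.80×34 + 4.40×106 = 275.22 + 1523.2 + 466.4 = 2264.82
link = 2059.26/2264.82 = 0.909238
Chained index = 100 × 0.996711 × 0.909238 = 90.6247

90.62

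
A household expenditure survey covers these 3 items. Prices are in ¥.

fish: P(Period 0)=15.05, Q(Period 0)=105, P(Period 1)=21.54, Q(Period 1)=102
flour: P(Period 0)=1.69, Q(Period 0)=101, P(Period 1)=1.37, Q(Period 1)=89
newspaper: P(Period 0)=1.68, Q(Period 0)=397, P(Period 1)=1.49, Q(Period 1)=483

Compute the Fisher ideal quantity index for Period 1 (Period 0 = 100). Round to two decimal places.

102.42

Laspeyres component (base-period weights):
ΣP(Period 0)Q(Period 1) = 15.05×102 + 1.69×89 + 1.68×483 = 1535.1 + 150.41 + 811.44 = 2496.95
ΣP(Period 0)Q(Period 0) = 15.05×105 + 1.69×101 + 1.68×397 = 1580.25 + 170.69 + 666.96 = 2417.9
L = 2496.95 / 2417.9 × 100 = 103.2694
Paasche component (current-period weights):
ΣP(Period 1)Q(Period 1) = 21.54×102 + 1.37×89 + 1.49×483 = 2197.08 + 121.93 + 719.67 = 3038.68
ΣP(Period 1)Q(Period 0) = 21.54×105 + 1.37×101 + 1.49×397 = 2261.7 + 138.37 + 591.53 = 2991.6
P = 3038.68 / 2991.6 × 100 = 101.5737
Fisher = √(L × P) = √(103.2694 × 101.5737) = 102.4180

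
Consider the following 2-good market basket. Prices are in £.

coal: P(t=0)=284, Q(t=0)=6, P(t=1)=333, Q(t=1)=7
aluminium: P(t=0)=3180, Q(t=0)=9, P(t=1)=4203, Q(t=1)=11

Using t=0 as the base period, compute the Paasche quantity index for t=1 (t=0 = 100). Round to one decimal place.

Paasche quantity index uses current-period prices as weights.
ΣP(t=1)·Q(t=1) = 333×7 + 4203×11 = 2331 + 46233 = 48564
ΣP(t=1)·Q(t=0) = 333×6 + 4203×9 = 1998 + 37827 = 39825
Index = 48564 / 39825 × 100 = 121.9435

121.9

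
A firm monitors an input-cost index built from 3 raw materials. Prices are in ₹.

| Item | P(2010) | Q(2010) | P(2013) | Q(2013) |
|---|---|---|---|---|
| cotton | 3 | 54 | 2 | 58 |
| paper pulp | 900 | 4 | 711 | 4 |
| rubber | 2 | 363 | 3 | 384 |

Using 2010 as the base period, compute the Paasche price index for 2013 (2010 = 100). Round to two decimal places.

90.53

Paasche price index uses current-period quantities as weights.
ΣP(2013)·Q(2013) = 2×58 + 711×4 + 3×384 = 116 + 2844 + 1152 = 4112
ΣP(2010)·Q(2013) = 3×58 + 900×4 + 2×384 = 174 + 3600 + 768 = 4542
Index = 4112 / 4542 × 100 = 90.5328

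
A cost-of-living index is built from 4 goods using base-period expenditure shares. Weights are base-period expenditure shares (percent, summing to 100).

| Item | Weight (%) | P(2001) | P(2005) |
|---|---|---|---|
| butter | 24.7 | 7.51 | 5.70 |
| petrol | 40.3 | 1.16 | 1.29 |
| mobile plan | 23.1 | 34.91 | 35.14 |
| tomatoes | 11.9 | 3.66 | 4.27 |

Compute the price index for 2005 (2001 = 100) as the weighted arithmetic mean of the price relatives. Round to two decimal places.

100.70

butter: 24.7 × (5.70/7.51) = 24.7 × 0.758988 = 18.7470
petrol: 40.3 × (1.29/1.16) = 40.3 × 1.112069 = 44.8164
mobile plan: 23.1 × (35.14/34.91) = 23.1 × 1.006588 = 23.2522
tomatoes: 11.9 × (4.27/3.66) = 11.9 × 1.166667 = 13.8833
Index = Σ wᵢ·(p₁ᵢ/p₀ᵢ) = 18.7470 + 44.8164 + 23.2522 + 13.8833 = 100.6989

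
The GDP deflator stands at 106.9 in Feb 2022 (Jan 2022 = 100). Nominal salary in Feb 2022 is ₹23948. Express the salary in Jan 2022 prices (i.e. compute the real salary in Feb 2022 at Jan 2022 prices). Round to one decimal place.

Real = Nominal ÷ (Index/100) = 23948 ÷ (106.9/100)
     = 23948 ÷ 1.069 = 22402.2451

22402.2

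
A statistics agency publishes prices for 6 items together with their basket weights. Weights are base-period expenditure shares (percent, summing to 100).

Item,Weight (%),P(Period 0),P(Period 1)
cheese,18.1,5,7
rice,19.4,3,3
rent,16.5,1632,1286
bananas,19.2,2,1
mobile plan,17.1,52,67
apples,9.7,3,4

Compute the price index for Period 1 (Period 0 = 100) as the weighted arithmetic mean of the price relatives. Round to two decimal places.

cheese: 18.1 × (7/5) = 18.1 × 1.400000 = 25.3400
rice: 19.4 × (3/3) = 19.4 × 1.000000 = 19.4000
rent: 16.5 × (1286/1632) = 16.5 × 0.787990 = 13.0018
bananas: 19.2 × (1/2) = 19.2 × 0.500000 = 9.6000
mobile plan: 17.1 × (67/52) = 17.1 × 1.288462 = 22.0327
apples: 9.7 × (4/3) = 9.7 × 1.333333 = 12.9333
Index = Σ wᵢ·(p₁ᵢ/p₀ᵢ) = 25.3400 + 19.4000 + 13.0018 + 9.6000 + 22.0327 + 12.9333 = 102.3079

102.31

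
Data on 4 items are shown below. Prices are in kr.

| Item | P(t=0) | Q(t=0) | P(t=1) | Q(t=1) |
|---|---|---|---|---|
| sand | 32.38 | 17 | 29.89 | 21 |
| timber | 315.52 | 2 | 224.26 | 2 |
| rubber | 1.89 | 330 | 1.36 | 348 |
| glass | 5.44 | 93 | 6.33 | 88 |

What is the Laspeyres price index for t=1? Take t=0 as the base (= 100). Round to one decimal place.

Laspeyres price index uses base-period quantities as weights.
ΣP(t=1)·Q(t=0) = 29.89×17 + 224.26×2 + 1.36×330 + 6.33×93 = 508.13 + 448.52 + 448.8 + 588.69 = 1994.14
ΣP(t=0)·Q(t=0) = 32.38×17 + 315.52×2 + 1.89×330 + 5.44×93 = 550.46 + 631.04 + 623.7 + 505.92 = 2311.12
Index = 1994.14 / 2311.12 × 100 = 86.2846

86.3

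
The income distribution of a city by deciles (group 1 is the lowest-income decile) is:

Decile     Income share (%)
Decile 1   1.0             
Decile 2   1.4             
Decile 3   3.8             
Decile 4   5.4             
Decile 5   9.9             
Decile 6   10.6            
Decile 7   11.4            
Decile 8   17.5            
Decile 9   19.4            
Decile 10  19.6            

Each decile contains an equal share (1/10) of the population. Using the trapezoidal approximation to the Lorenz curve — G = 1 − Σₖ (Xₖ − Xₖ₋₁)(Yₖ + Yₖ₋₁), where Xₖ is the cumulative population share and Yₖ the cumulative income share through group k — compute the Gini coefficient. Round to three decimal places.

Cumulative income shares Yₖ: 0.0100, 0.0240, 0.0620, 0.1160, 0.2150, 0.3210, 0.4350, 0.6100, 0.8040, 1.0000
Σ (Xₖ−Xₖ₋₁)(Yₖ+Yₖ₋₁) = (1/10)(0.0100+0.0000) + (1/10)(0.0240+0.0100) + (1/10)(0.0620+0.0240) + (1/10)(0.1160+0.0620) + (1/10)(0.2150+0.1160) + (1/10)(0.3210+0.2150) + (1/10)(0.4350+0.3210) + (1/10)(0.6100+0.4350) + (1/10)(0.8040+0.6100) + (1/10)(1.0000+0.8040)
  = 0.0010 + 0.0034 + 0.0086 + 0.0178 + 0.0331 + 0.0536 + 0.0756 + 0.1045 + 0.1414 + 0.1804 = 0.6194
G = 1 − 0.6194 = 0.3806

0.381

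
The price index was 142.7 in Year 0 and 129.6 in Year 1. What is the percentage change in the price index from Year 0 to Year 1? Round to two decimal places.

-9.18%

Change = (129.6 − 142.7) / 142.7 × 100
       = -13.1 / 142.7 × 100 = -9.1801%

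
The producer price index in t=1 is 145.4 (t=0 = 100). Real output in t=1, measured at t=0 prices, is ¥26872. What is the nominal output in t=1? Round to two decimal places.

Nominal = Real × (Index/100) = 26872 × (145.4/100)
        = 26872 × 1.454 = 39071.8880

39071.89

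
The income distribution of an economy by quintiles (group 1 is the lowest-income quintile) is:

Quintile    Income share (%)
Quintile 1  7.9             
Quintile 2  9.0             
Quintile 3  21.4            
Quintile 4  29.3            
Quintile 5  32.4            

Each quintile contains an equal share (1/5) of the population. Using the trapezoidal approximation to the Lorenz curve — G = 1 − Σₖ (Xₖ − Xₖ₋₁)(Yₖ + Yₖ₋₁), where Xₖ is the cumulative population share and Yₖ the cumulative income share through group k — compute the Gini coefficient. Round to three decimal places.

Cumulative income shares Yₖ: 0.0790, 0.1690, 0.3830, 0.6760, 1.0000
Σ (Xₖ−Xₖ₋₁)(Yₖ+Yₖ₋₁) = (1/5)(0.0790+0.0000) + (1/5)(0.1690+0.0790) + (1/5)(0.3830+0.1690) + (1/5)(0.6760+0.3830) + (1/5)(1.0000+0.6760)
  = 0.0158 + 0.0496 + 0.1104 + 0.2118 + 0.3352 = 0.7228
G = 1 − 0.7228 = 0.2772

0.277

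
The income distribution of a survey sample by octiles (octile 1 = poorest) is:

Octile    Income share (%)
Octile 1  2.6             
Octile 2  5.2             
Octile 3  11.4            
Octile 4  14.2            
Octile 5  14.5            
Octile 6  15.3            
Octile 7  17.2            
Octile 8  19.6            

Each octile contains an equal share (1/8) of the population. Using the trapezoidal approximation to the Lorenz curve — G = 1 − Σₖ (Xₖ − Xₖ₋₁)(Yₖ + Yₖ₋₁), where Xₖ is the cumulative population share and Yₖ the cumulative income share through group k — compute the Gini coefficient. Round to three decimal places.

Cumulative income shares Yₖ: 0.0260, 0.0780, 0.1920, 0.3340, 0.4790, 0.6320, 0.8040, 1.0000
Σ (Xₖ−Xₖ₋₁)(Yₖ+Yₖ₋₁) = (1/8)(0.0260+0.0000) + (1/8)(0.0780+0.0260) + (1/8)(0.1920+0.0780) + (1/8)(0.3340+0.1920) + (1/8)(0.4790+0.3340) + (1/8)(0.6320+0.4790) + (1/8)(0.8040+0.6320) + (1/8)(1.0000+0.8040)
  = 0.0033 + 0.0130 + 0.0338 + 0.0658 + 0.1016 + 0.1389 + 0.1795 + 0.2255 = 0.7612
G = 1 − 0.7612 = 0.2388

0.239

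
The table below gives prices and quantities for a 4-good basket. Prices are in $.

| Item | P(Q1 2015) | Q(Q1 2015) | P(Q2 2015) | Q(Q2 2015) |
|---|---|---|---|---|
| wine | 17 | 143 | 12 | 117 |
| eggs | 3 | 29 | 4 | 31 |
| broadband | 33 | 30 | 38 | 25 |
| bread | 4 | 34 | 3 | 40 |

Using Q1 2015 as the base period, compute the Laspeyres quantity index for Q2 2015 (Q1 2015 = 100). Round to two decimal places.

84.17

Laspeyres quantity index uses base-period prices as weights.
ΣP(Q1 2015)·Q(Q2 2015) = 17×117 + 3×31 + 33×25 + 4×40 = 1989 + 93 + 825 + 160 = 3067
ΣP(Q1 2015)·Q(Q1 2015) = 17×143 + 3×29 + 33×30 + 4×34 = 2431 + 87 + 990 + 136 = 3644
Index = 3067 / 3644 × 100 = 84.1658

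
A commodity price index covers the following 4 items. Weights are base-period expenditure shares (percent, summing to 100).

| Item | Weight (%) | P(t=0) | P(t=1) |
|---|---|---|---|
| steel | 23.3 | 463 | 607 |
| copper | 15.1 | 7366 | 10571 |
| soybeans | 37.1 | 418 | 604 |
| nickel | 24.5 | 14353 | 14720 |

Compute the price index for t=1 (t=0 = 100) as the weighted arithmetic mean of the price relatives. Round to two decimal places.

130.95

steel: 23.3 × (607/463) = 23.3 × 1.311015 = 30.5467
copper: 15.1 × (10571/7366) = 15.1 × 1.435107 = 21.6701
soybeans: 37.1 × (604/418) = 37.1 × 1.444976 = 53.6086
nickel: 24.5 × (14720/14353) = 24.5 × 1.025570 = 25.1265
Index = Σ wᵢ·(p₁ᵢ/p₀ᵢ) = 30.5467 + 21.6701 + 53.6086 + 25.1265 = 130.9518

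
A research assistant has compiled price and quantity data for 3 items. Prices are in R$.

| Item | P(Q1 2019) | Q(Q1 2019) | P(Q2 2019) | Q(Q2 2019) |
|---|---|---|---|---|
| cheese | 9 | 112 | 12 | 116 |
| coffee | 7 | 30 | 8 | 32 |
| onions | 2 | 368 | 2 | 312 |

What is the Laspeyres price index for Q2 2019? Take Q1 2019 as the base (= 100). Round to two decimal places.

118.73

Laspeyres price index uses base-period quantities as weights.
ΣP(Q2 2019)·Q(Q1 2019) = 12×112 + 8×30 + 2×368 = 1344 + 240 + 736 = 2320
ΣP(Q1 2019)·Q(Q1 2019) = 9×112 + 7×30 + 2×368 = 1008 + 210 + 736 = 1954
Index = 2320 / 1954 × 100 = 118.7308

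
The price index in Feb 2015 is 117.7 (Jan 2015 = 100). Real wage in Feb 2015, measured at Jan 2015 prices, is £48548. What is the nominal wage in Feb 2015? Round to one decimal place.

57141.0

Nominal = Real × (Index/100) = 48548 × (117.7/100)
        = 48548 × 1.177 = 57140.9960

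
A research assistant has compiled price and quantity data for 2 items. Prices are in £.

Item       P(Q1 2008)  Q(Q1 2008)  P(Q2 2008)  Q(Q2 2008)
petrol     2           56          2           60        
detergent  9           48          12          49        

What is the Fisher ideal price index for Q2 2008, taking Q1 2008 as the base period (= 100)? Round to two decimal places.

126.34

Laspeyres component (base-period weights):
ΣP(Q2 2008)Q(Q1 2008) = 2×56 + 12×48 = 112 + 576 = 688
ΣP(Q1 2008)Q(Q1 2008) = 2×56 + 9×48 = 112 + 432 = 544
L = 688 / 544 × 100 = 126.4706
Paasche component (current-period weights):
ΣP(Q2 2008)Q(Q2 2008) = 2×60 + 12×49 = 120 + 588 = 708
ΣP(Q1 2008)Q(Q2 2008) = 2×60 + 9×49 = 120 + 441 = 561
P = 708 / 561 × 100 = 126.2032
Fisher = √(L × P) = √(126.4706 × 126.2032) = 126.3368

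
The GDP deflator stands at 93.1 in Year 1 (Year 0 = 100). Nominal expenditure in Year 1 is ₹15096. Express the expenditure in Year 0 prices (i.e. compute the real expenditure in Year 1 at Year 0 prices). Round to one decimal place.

Real = Nominal ÷ (Index/100) = 15096 ÷ (93.1/100)
     = 15096 ÷ 0.931 = 16214.8228

16214.8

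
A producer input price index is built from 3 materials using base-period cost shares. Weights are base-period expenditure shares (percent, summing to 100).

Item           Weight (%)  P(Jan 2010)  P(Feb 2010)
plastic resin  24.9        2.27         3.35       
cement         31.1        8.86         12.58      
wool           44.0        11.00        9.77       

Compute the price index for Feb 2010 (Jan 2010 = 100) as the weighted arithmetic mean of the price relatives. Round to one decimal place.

120.0

plastic resin: 24.9 × (3.35/2.27) = 24.9 × 1.475771 = 36.7467
cement: 31.1 × (12.58/8.86) = 31.1 × 1.419865 = 44.1578
wool: 44.0 × (9.77/11.00) = 44.0 × 0.888182 = 39.0800
Index = Σ wᵢ·(p₁ᵢ/p₀ᵢ) = 36.7467 + 44.1578 + 39.0800 = 119.9845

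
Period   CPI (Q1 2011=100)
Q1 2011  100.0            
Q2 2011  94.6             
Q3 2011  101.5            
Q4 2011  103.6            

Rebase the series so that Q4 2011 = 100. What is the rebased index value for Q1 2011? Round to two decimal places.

96.53

Rebased(Q1 2011) = 100.0 / 103.6 × 100 = 96.5251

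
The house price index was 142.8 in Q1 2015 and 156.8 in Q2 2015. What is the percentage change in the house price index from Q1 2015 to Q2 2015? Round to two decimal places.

Change = (156.8 − 142.8) / 142.8 × 100
       = 14.0 / 142.8 × 100 = 9.8039%

9.80%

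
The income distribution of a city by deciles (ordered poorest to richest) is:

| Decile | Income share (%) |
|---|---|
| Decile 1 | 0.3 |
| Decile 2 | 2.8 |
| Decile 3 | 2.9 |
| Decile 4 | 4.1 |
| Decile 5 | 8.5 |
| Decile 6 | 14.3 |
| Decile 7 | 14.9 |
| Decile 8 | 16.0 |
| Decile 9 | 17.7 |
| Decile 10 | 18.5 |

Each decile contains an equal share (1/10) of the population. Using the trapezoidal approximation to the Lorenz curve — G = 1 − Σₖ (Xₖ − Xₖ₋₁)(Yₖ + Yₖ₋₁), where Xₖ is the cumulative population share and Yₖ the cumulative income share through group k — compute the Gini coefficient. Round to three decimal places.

Cumulative income shares Yₖ: 0.0030, 0.0310, 0.0600, 0.1010, 0.1860, 0.3290, 0.4780, 0.6380, 0.8150, 1.0000
Σ (Xₖ−Xₖ₋₁)(Yₖ+Yₖ₋₁) = (1/10)(0.0030+0.0000) + (1/10)(0.0310+0.0030) + (1/10)(0.0600+0.0310) + (1/10)(0.1010+0.0600) + (1/10)(0.1860+0.1010) + (1/10)(0.3290+0.1860) + (1/10)(0.4780+0.3290) + (1/10)(0.6380+0.4780) + (1/10)(0.8150+0.6380) + (1/10)(1.0000+0.8150)
  = 0.0003 + 0.0034 + 0.0091 + 0.0161 + 0.0287 + 0.0515 + 0.0807 + 0.1116 + 0.1453 + 0.1815 = 0.6282
G = 1 − 0.6282 = 0.3718

0.372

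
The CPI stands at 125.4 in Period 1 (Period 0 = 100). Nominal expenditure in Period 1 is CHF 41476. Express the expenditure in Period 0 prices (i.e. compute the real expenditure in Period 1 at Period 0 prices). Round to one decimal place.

33075.0

Real = Nominal ÷ (Index/100) = 41476 ÷ (125.4/100)
     = 41476 ÷ 1.254 = 33074.9601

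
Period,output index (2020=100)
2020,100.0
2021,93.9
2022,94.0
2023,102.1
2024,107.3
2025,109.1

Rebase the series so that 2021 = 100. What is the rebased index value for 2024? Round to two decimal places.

114.27

Rebased(2024) = 107.3 / 93.9 × 100 = 114.2705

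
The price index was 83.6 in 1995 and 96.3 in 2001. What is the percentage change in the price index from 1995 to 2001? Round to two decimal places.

Change = (96.3 − 83.6) / 83.6 × 100
       = 12.7 / 83.6 × 100 = 15.1914%

15.19%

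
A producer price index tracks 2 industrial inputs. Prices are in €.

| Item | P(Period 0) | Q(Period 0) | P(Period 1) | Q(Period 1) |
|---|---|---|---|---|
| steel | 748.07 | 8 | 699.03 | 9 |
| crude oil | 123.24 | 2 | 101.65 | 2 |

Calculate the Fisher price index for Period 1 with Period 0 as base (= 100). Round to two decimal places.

Laspeyres component (base-period weights):
ΣP(Period 1)Q(Period 0) = 699.03×8 + 101.65×2 = 5592.24 + 203.3 = 5795.54
ΣP(Period 0)Q(Period 0) = 748.07×8 + 123.24×2 = 5984.56 + 246.48 = 6231.04
L = 5795.54 / 6231.04 × 100 = 93.0108
Paasche component (current-period weights):
ΣP(Period 1)Q(Period 1) = 699.03×9 + 101.65×2 = 6291.27 + 203.3 = 6494.57
ΣP(Period 0)Q(Period 1) = 748.07×9 + 123.24×2 = 6732.63 + 246.48 = 6979.11
P = 6494.57 / 6979.11 × 100 = 93.0573
Fisher = √(L × P) = √(93.0108 × 93.0573) = 93.0340

93.03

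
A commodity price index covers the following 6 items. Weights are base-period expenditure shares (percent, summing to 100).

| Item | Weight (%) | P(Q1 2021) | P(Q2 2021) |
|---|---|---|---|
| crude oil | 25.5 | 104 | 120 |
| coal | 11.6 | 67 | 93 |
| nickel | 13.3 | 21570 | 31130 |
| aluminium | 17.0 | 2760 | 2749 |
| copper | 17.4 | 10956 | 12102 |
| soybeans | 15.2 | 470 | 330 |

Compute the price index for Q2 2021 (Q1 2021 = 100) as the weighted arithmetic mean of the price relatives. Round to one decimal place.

crude oil: 25.5 × (120/104) = 25.5 × 1.153846 = 29.4231
coal: 11.6 × (93/67) = 11.6 × 1.388060 = 16.1015
nickel: 13.3 × (31130/21570) = 13.3 × 1.443208 = 19.1947
aluminium: 17.0 × (2749/2760) = 17.0 × 0.996014 = 16.9322
copper: 17.4 × (12102/10956) = 17.4 × 1.104600 = 19.2200
soybeans: 15.2 × (330/470) = 15.2 × 0.702128 = 10.6723
Index = Σ wᵢ·(p₁ᵢ/p₀ᵢ) = 29.4231 + 16.1015 + 19.1947 + 16.9322 + 19.2200 + 10.6723 = 111.5439

111.5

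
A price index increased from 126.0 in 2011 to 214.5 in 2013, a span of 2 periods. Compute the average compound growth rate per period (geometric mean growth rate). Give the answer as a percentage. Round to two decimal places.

30.48%

Growth factor = (214.5/126.0)^(1/2) = (1.702381)^(1/2) = 1.304753
Growth rate = 1.304753 − 1 = 0.304753 = 30.4753%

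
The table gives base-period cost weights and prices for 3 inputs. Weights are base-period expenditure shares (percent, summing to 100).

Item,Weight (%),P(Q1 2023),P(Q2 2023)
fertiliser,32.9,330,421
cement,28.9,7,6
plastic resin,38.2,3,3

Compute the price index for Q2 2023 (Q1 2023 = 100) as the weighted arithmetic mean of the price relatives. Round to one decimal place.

fertiliser: 32.9 × (421/330) = 32.9 × 1.275758 = 41.9724
cement: 28.9 × (6/7) = 28.9 × 0.857143 = 24.7714
plastic resin: 38.2 × (3/3) = 38.2 × 1.000000 = 38.2000
Index = Σ wᵢ·(p₁ᵢ/p₀ᵢ) = 41.9724 + 24.7714 + 38.2000 = 104.9439

104.9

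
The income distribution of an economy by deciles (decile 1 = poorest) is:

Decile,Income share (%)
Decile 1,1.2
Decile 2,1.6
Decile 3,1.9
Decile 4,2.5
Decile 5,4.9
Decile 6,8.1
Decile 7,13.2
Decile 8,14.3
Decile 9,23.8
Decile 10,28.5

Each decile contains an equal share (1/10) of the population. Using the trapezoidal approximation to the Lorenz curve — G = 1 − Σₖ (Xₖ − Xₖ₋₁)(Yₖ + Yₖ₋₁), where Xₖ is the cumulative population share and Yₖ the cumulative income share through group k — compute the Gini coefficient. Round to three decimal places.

0.498

Cumulative income shares Yₖ: 0.0120, 0.0280, 0.0470, 0.0720, 0.1210, 0.2020, 0.3340, 0.4770, 0.7150, 1.0000
Σ (Xₖ−Xₖ₋₁)(Yₖ+Yₖ₋₁) = (1/10)(0.0120+0.0000) + (1/10)(0.0280+0.0120) + (1/10)(0.0470+0.0280) + (1/10)(0.0720+0.0470) + (1/10)(0.1210+0.0720) + (1/10)(0.2020+0.1210) + (1/10)(0.3340+0.2020) + (1/10)(0.4770+0.3340) + (1/10)(0.7150+0.4770) + (1/10)(1.0000+0.7150)
  = 0.0012 + 0.0040 + 0.0075 + 0.0119 + 0.0193 + 0.0323 + 0.0536 + 0.0811 + 0.1192 + 0.1715 = 0.5016
G = 1 − 0.5016 = 0.4984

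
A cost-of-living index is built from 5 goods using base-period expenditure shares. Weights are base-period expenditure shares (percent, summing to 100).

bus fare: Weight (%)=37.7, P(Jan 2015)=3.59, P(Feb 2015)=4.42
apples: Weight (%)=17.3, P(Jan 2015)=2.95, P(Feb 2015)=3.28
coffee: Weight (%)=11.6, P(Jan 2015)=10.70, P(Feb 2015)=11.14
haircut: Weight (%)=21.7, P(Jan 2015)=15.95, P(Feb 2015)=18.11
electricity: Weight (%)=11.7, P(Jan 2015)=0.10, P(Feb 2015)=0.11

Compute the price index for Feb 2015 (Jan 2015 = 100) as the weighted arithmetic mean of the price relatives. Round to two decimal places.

bus fare: 37.7 × (4.42/3.59) = 37.7 × 1.231198 = 46.4162
apples: 17.3 × (3.28/2.95) = 17.3 × 1.111864 = 19.2353
coffee: 11.6 × (11.14/10.70) = 11.6 × 1.041121 = 12.0770
haircut: 21.7 × (18.11/15.95) = 21.7 × 1.135423 = 24.6387
electricity: 11.7 × (0.11/0.10) = 11.7 × 1.100000 = 12.8700
Index = Σ wᵢ·(p₁ᵢ/p₀ᵢ) = 46.4162 + 19.2353 + 12.0770 + 24.6387 + 12.8700 = 115.2371

115.24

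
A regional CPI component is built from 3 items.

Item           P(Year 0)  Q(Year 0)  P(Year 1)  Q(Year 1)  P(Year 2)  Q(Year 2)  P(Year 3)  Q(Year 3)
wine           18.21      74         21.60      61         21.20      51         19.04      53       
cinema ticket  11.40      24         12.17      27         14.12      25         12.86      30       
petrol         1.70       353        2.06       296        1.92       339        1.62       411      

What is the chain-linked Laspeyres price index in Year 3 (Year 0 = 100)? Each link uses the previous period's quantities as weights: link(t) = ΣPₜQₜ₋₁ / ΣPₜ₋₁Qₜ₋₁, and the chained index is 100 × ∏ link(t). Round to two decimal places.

Link Year 0→Year 1:
ΣP(Year 1)Q(Year 0) = 21.60×74 + 12.17×24 + 2.06×353 = 1598.4 + 292.08 + 727.18 = 2617.66
ΣP(Year 0)Q(Year 0) = 18.21×74 + 11.40×24 + 1.70×353 = 1347.54 + 273.6 + 600.1 = 2221.24
link = 2617.66/2221.24 = 1.178468
Link Year 1→Year 2:
ΣP(Year 2)Q(Year 1) = 21.20×61 + 14.12×27 + 1.92×296 = 1293.2 + 381.24 + 568.32 = 2242.76
ΣP(Year 1)Q(Year 1) = 21.60×61 + 12.17×27 + 2.06×296 = 1317.6 + 328.59 + 609.76 = 2255.95
link = 2242.76/2255.95 = 0.994153
Link Year 2→Year 3:
ΣP(Year 3)Q(Year 2) = 19.04×51 + 12.86×25 + 1.62×339 = 971.04 + 321.5 + 549.18 = 1841.72
ΣP(Year 2)Q(Year 2) = 21.20×51 + 14.12×25 + 1.92×339 = 1081.2 + 353 + 650.88 = 2085.08
link = 1841.72/2085.08 = 0.883285
Chained index = 100 × 1.178468 × 0.994153 × 0.883285 = 103.4837

103.48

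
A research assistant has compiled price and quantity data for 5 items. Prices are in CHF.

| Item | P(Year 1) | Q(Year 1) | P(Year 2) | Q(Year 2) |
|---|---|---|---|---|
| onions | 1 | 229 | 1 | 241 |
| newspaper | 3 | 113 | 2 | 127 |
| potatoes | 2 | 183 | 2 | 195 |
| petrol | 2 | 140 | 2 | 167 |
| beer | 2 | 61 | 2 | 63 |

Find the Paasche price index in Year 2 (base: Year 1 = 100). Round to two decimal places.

91.37

Paasche price index uses current-period quantities as weights.
ΣP(Year 2)·Q(Year 2) = 1×241 + 2×127 + 2×195 + 2×167 + 2×63 = 241 + 254 + 390 + 334 + 126 = 1345
ΣP(Year 1)·Q(Year 2) = 1×241 + 3×127 + 2×195 + 2×167 + 2×63 = 241 + 381 + 390 + 334 + 126 = 1472
Index = 1345 / 1472 × 100 = 91.3723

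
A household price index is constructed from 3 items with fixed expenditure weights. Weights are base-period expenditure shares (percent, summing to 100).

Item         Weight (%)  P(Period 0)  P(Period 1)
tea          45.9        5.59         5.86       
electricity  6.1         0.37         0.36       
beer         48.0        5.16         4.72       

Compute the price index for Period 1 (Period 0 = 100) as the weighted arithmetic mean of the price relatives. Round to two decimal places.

97.96

tea: 45.9 × (5.86/5.59) = 45.9 × 1.048301 = 48.1170
electricity: 6.1 × (0.36/0.37) = 6.1 × 0.972973 = 5.9351
beer: 48.0 × (4.72/5.16) = 48.0 × 0.914729 = 43.9070
Index = Σ wᵢ·(p₁ᵢ/p₀ᵢ) = 48.1170 + 5.9351 + 43.9070 = 97.9591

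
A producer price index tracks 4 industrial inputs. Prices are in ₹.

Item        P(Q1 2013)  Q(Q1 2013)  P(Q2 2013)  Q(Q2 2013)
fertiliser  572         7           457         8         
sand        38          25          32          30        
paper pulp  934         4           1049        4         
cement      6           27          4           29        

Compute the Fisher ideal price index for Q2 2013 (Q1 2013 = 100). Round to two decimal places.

93.27

Laspeyres component (base-period weights):
ΣP(Q2 2013)Q(Q1 2013) = 457×7 + 32×25 + 1049×4 + 4×27 = 3199 + 800 + 4196 + 108 = 8303
ΣP(Q1 2013)Q(Q1 2013) = 572×7 + 38×25 + 934×4 + 6×27 = 4004 + 950 + 3736 + 162 = 8852
L = 8303 / 8852 × 100 = 93.7980
Paasche component (current-period weights):
ΣP(Q2 2013)Q(Q2 2013) = 457×8 + 32×30 + 1049×4 + 4×29 = 3656 + 960 + 4196 + 116 = 8928
ΣP(Q1 2013)Q(Q2 2013) = 572×8 + 38×30 + 934×4 + 6×29 = 4576 + 1140 + 3736 + 174 = 9626
P = 8928 / 9626 × 100 = 92.7488
Fisher = √(L × P) = √(93.7980 × 92.7488) = 93.2719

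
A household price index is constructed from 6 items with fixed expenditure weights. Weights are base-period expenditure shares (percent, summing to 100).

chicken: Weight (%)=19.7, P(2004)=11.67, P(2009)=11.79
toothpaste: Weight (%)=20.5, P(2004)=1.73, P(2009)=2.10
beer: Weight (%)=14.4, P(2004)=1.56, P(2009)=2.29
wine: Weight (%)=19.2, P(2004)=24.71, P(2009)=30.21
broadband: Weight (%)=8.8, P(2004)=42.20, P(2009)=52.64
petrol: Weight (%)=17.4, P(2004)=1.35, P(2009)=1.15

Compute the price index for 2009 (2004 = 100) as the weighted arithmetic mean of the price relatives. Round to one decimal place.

115.2

chicken: 19.7 × (11.79/11.67) = 19.7 × 1.010283 = 19.9026
toothpaste: 20.5 × (2.10/1.73) = 20.5 × 1.213873 = 24.8844
beer: 14.4 × (2.29/1.56) = 14.4 × 1.467949 = 21.1385
wine: 19.2 × (30.21/24.71) = 19.2 × 1.222582 = 23.4736
broadband: 8.8 × (52.64/42.20) = 8.8 × 1.247393 = 10.9771
petrol: 17.4 × (1.15/1.35) = 17.4 × 0.851852 = 14.8222
Index = Σ wᵢ·(p₁ᵢ/p₀ᵢ) = 19.9026 + 24.8844 + 21.1385 + 23.4736 + 10.9771 + 14.8222 = 115.1983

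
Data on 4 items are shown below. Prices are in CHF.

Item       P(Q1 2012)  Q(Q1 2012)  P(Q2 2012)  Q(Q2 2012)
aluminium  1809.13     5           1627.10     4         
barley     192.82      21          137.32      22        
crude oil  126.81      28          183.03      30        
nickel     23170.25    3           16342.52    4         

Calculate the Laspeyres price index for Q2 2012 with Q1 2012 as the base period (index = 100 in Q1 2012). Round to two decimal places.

Laspeyres price index uses base-period quantities as weights.
ΣP(Q2 2012)·Q(Q1 2012) = 1627.10×5 + 137.32×21 + 183.03×28 + 16342.52×3 = 8135.5 + 2883.72 + 5124.84 + 49027.56 = 65171.62
ΣP(Q1 2012)·Q(Q1 2012) = 1809.13×5 + 192.82×21 + 126.81×28 + 23170.25×3 = 9045.65 + 4049.22 + 3550.68 + 69510.75 = 86156.3
Index = 65171.62 / 86156.3 × 100 = 75.6435

75.64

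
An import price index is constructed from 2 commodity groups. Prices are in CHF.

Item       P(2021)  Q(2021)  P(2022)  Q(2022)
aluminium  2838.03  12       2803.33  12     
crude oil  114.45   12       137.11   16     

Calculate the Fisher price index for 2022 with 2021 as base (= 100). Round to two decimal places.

Laspeyres component (base-period weights):
ΣP(2022)Q(2021) = 2803.33×12 + 137.11×12 = 33639.96 + 1645.32 = 35285.28
ΣP(2021)Q(2021) = 2838.03×12 + 114.45×12 = 34056.36 + 1373.4 = 35429.76
L = 35285.28 / 35429.76 × 100 = 99.5922
Paasche component (current-period weights):
ΣP(2022)Q(2022) = 2803.33×12 + 137.11×16 = 33639.96 + 2193.76 = 35833.72
ΣP(2021)Q(2022) = 2838.03×12 + 114.45×16 = 34056.36 + 1831.2 = 35887.56
P = 35833.72 / 35887.56 × 100 = 99.8500
Fisher = √(L × P) = √(99.5922 × 99.8500) = 99.7210

99.72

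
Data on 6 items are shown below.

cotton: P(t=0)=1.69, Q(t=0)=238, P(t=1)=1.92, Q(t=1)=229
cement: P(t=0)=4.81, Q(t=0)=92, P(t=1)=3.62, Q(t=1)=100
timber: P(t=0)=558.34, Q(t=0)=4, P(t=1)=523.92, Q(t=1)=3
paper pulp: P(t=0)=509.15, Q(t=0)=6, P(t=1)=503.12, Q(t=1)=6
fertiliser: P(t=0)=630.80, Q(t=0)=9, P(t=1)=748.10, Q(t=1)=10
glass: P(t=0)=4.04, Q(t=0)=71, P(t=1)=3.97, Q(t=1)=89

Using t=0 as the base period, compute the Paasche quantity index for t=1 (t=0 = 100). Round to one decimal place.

102.4

Paasche quantity index uses current-period prices as weights.
ΣP(t=1)·Q(t=1) = 1.92×229 + 3.62×100 + 523.92×3 + 503.12×6 + 748.10×10 + 3.97×89 = 439.68 + 362 + 1571.76 + 3018.72 + 7481 + 353.33 = 13226.49
ΣP(t=1)·Q(t=0) = 1.92×238 + 3.62×92 + 523.92×4 + 503.12×6 + 748.10×9 + 3.97×71 = 456.96 + 333.04 + 2095.68 + 3018.72 + 6732.9 + 281.87 = 12919.17
Index = 13226.49 / 12919.17 × 100 = 102.3788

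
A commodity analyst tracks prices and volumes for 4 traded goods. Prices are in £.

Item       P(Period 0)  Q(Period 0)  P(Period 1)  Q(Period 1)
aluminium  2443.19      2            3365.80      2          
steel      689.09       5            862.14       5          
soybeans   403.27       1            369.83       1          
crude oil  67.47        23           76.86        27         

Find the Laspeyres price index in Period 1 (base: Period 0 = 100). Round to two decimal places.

128.12

Laspeyres price index uses base-period quantities as weights.
ΣP(Period 1)·Q(Period 0) = 3365.80×2 + 862.14×5 + 369.83×1 + 76.86×23 = 6731.6 + 4310.7 + 369.83 + 1767.78 = 13179.91
ΣP(Period 0)·Q(Period 0) = 2443.19×2 + 689.09×5 + 403.27×1 + 67.47×23 = 4886.38 + 3445.45 + 403.27 + 1551.81 = 10286.91
Index = 13179.91 / 10286.91 × 100 = 128.1231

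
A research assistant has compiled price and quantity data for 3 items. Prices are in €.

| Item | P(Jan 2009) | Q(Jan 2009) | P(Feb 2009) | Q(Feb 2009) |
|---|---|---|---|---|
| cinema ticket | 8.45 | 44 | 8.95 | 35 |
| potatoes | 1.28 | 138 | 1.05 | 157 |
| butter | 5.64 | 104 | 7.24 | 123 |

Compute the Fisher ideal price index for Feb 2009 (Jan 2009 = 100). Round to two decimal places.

114.38

Laspeyres component (base-period weights):
ΣP(Feb 2009)Q(Jan 2009) = 8.95×44 + 1.05×138 + 7.24×104 = 393.8 + 144.9 + 752.96 = 1291.66
ΣP(Jan 2009)Q(Jan 2009) = 8.45×44 + 1.28×138 + 5.64×104 = 371.8 + 176.64 + 586.56 = 1135
L = 1291.66 / 1135 × 100 = 113.8026
Paasche component (current-period weights):
ΣP(Feb 2009)Q(Feb 2009) = 8.95×35 + 1.05×157 + 7.24×123 = 313.25 + 164.85 + 890.52 = 1368.62
ΣP(Jan 2009)Q(Feb 2009) = 8.45×35 + 1.28×157 + 5.64×123 = 295.75 + 200.96 + 693.72 = 1190.43
P = 1368.62 / 1190.43 × 100 = 114.9685
Fisher = √(L × P) = √(113.8026 × 114.9685) = 114.3841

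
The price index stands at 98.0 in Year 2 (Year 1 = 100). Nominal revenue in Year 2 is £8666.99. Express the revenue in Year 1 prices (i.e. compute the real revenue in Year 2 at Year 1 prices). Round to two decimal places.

Real = Nominal ÷ (Index/100) = 8666.99 ÷ (98.0/100)
     = 8666.99 ÷ 0.980 = 8843.8673

8843.87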